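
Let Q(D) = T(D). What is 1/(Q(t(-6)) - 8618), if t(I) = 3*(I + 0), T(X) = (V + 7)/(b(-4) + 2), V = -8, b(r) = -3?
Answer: -1/8617 ≈ -0.00011605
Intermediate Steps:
T(X) = 1 (T(X) = (-8 + 7)/(-3 + 2) = -1/(-1) = -1*(-1) = 1)
t(I) = 3*I
Q(D) = 1
1/(Q(t(-6)) - 8618) = 1/(1 - 8618) = 1/(-8617) = -1/8617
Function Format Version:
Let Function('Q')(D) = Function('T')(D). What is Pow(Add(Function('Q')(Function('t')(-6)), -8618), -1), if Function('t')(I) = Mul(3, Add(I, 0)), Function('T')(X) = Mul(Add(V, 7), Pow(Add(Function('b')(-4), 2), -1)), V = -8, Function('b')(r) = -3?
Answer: Rational(-1, 8617) ≈ -0.00011605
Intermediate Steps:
Function('T')(X) = 1 (Function('T')(X) = Mul(Add(-8, 7), Pow(Add(-3, 2), -1)) = Mul(-1, Pow(-1, -1)) = Mul(-1, -1) = 1)
Function('t')(I) = Mul(3, I)
Function('Q')(D) = 1
Pow(Add(Function('Q')(Function('t')(-6)), -8618), -1) = Pow(Add(1, -8618), -1) = Pow(-8617, -1) = Rational(-1, 8617)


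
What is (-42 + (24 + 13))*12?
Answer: -60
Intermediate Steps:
(-42 + (24 + 13))*12 = (-42 + 37)*12 = -5*12 = -60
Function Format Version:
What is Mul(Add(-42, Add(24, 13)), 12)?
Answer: -60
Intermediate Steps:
Mul(Add(-42, Add(24, 13)), 12) = Mul(Add(-42, 37), 12) = Mul(-5, 12) = -60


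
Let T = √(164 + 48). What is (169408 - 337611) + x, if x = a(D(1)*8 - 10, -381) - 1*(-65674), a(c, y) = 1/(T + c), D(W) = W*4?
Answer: -13943933/136 - √53/136 ≈ -1.0253e+5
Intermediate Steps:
D(W) = 4*W
T = 2*√53 (T = √212 = 2*√53 ≈ 14.560)
a(c, y) = 1/(c + 2*√53) (a(c, y) = 1/(2*√53 + c) = 1/(c + 2*√53))
x = 65674 + 1/(22 + 2*√53) (x = 1/(((4*1)*8 - 10) + 2*√53) - 1*(-65674) = 1/((4*8 - 10) + 2*√53) + 65674 = 1/((32 - 10) + 2*√53) + 65674 = 1/(22 + 2*√53) + 65674 = 65674 + 1/(22 + 2*√53) ≈ 65674.)
(169408 - 337611) + x = (169408 - 337611) + (8931675/136 - √53/136) = -168203 + (8931675/136 - √53/136) = -13943933/136 - √53/136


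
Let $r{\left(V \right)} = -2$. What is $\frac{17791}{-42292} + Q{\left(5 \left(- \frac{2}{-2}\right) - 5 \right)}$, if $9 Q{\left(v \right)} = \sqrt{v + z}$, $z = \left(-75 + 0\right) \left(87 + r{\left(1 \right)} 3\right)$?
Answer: $- \frac{17791}{42292} + 5 i \sqrt{3} \approx -0.42067 + 8.6602 i$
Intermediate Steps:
$z = -6075$ ($z = \left(-75 + 0\right) \left(87 - 6\right) = - 75 \left(87 - 6\right) = \left(-75\right) 81 = -6075$)
$Q{\left(v \right)} = \frac{\sqrt{-6075 + v}}{9}$ ($Q{\left(v \right)} = \frac{\sqrt{v - 6075}}{9} = \frac{\sqrt{-6075 + v}}{9}$)
$\frac{17791}{-42292} + Q{\left(5 \left(- \frac{2}{-2}\right) - 5 \right)} = \frac{17791}{-42292} + \frac{\sqrt{-6075 - \left(5 - 5 \left(- \frac{2}{-2}\right)\right)}}{9} = 17791 \left(- \frac{1}{42292}\right) + \frac{\sqrt{-6075 - \left(5 - 5 \left(\left(-2\right) \left(- \frac{1}{2}\right)\right)\right)}}{9} = - \frac{17791}{42292} + \frac{\sqrt{-6075 + \left(5 \cdot 1 - 5\right)}}{9} = - \frac{17791}{42292} + \frac{\sqrt{-6075 + \left(5 - 5\right)}}{9} = - \frac{17791}{42292} + \frac{\sqrt{-6075 + 0}}{9} = - \frac{17791}{42292} + \frac{\sqrt{-6075}}{9} = - \frac{17791}{42292} + \frac{45 i \sqrt{3}}{9} = - \frac{17791}{42292} + 5 i \sqrt{3}$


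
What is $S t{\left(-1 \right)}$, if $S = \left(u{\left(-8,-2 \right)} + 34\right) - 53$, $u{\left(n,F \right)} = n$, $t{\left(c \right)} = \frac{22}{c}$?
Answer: $594$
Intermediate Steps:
$S = -27$ ($S = \left(-8 + 34\right) - 53 = 26 - 53 = -27$)
$S t{\left(-1 \right)} = - 27 \frac{22}{-1} = - 27 \cdot 22 \left(-1\right) = \left(-27\right) \left(-22\right) = 594$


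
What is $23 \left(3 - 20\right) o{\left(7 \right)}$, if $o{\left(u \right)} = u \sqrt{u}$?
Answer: $- 2737 \sqrt{7} \approx -7241.4$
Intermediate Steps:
$o{\left(u \right)} = u^{\frac{3}{2}}$
$23 \left(3 - 20\right) o{\left(7 \right)} = 23 \left(3 - 20\right) 7^{\frac{3}{2}} = 23 \left(-17\right) 7 \sqrt{7} = - 391 \cdot 7 \sqrt{7} = - 2737 \sqrt{7}$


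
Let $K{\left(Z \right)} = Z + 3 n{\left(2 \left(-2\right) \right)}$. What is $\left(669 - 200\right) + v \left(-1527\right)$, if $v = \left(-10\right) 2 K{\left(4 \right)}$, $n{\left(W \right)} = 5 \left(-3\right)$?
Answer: $-1251671$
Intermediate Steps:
$n{\left(W \right)} = -15$
$K{\left(Z \right)} = -45 + Z$ ($K{\left(Z \right)} = Z + 3 \left(-15\right) = Z - 45 = -45 + Z$)
$v = 820$ ($v = \left(-10\right) 2 \left(-45 + 4\right) = \left(-20\right) \left(-41\right) = 820$)
$\left(669 - 200\right) + v \left(-1527\right) = \left(669 - 200\right) + 820 \left(-1527\right) = \left(669 - 200\right) - 1252140 = 469 - 1252140 = -1251671$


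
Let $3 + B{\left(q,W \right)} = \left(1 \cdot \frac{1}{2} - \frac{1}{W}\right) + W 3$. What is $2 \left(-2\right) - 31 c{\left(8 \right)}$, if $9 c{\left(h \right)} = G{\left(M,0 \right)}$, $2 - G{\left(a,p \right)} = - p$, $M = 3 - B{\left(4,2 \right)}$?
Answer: $- \frac{98}{9} \approx -10.889$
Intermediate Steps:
$B{\left(q,W \right)} = - \frac{5}{2} - \frac{1}{W} + 3 W$ ($B{\left(q,W \right)} = -3 + \left(\left(1 \cdot \frac{1}{2} - \frac{1}{W}\right) + W 3\right) = -3 + \left(\left(1 \cdot \frac{1}{2} - \frac{1}{W}\right) + 3 W\right) = -3 + \left(\left(\frac{1}{2} - \frac{1}{W}\right) + 3 W\right) = -3 + \left(\frac{1}{2} - \frac{1}{W} + 3 W\right) = - \frac{5}{2} - \frac{1}{W} + 3 W$)
$M = 0$ ($M = 3 - \left(- \frac{5}{2} - \frac{1}{2} + 3 \cdot 2\right) = 3 - \left(- \frac{5}{2} - \frac{1}{2} + 6\right) = 3 - 3 = 0$)
$G{\left(a,p \right)} = 2 + p$ ($G{\left(a,p \right)} = 2 - - p = 2 + p$)
$c{\left(h \right)} = \frac{2}{9}$ ($c{\left(h \right)} = \frac{2 + 0}{9} = \frac{1}{9} \cdot 2 = \frac{2}{9}$)
$2 \left(-2\right) - 31 c{\left(8 \right)} = 2 \left(-2\right) - \frac{62}{9} = -4 - \frac{62}{9} = - \frac{98}{9}$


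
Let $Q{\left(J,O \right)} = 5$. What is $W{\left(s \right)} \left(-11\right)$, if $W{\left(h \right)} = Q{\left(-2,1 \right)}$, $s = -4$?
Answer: $-55$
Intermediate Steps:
$W{\left(h \right)} = 5$
$W{\left(s \right)} \left(-11\right) = 5 \left(-11\right) = -55$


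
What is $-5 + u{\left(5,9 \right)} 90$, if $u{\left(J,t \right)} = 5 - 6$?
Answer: $-95$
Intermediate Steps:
$u{\left(J,t \right)} = -1$ ($u{\left(J,t \right)} = 5 - 6 = -1$)
$-5 + u{\left(5,9 \right)} 90 = -5 - 90 = -95$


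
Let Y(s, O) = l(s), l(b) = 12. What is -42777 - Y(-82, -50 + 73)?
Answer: -42789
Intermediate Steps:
Y(s, O) = 12
-42777 - Y(-82, -50 + 73) = -42777 - 1*12 = -42777 - 12 = -42789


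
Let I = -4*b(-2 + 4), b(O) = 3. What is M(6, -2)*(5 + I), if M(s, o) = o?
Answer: 14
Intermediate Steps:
I = -12 (I = -4*3 = -12)
M(6, -2)*(5 + I) = -2*(5 - 12) = -2*(-7) = 14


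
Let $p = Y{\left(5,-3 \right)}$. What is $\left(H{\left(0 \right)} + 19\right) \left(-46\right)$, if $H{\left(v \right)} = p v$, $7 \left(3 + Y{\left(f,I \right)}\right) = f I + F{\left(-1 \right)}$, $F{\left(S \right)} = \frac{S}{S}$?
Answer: $-874$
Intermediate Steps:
$F{\left(S \right)} = 1$
$Y{\left(f,I \right)} = - \frac{20}{7} + \frac{I f}{7}$ ($Y{\left(f,I \right)} = -3 + \frac{f I + 1}{7} = -3 + \frac{I f + 1}{7} = -3 + \frac{1 + I f}{7} = -3 + \left(\frac{1}{7} + \frac{I f}{7}\right) = - \frac{20}{7} + \frac{I f}{7}$)
$p = -5$ ($p = - \frac{20}{7} + \frac{1}{7} \left(-3\right) 5 = - \frac{20}{7} - \frac{15}{7} = -5$)
$H{\left(v \right)} = - 5 v$
$\left(H{\left(0 \right)} + 19\right) \left(-46\right) = \left(\left(-5\right) 0 + 19\right) \left(-46\right) = \left(0 + 19\right) \left(-46\right) = 19 \left(-46\right) = -874$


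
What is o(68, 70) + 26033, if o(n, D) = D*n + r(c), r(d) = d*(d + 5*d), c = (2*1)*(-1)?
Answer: 30817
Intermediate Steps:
c = -2 (c = 2*(-1) = -2)
r(d) = 6*d² (r(d) = d*(6*d) = 6*d²)
o(n, D) = 24 + D*n (o(n, D) = D*n + 6*(-2)² = D*n + 6*4 = D*n + 24 = 24 + D*n)
o(68, 70) + 26033 = (24 + 70*68) + 26033 = (24 + 4760) + 26033 = 4784 + 26033 = 30817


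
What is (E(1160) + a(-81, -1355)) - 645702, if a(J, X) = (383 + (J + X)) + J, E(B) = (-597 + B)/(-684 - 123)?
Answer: -521997215/807 ≈ -6.4684e+5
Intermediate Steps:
E(B) = 199/269 - B/807 (E(B) = (-597 + B)/(-807) = (-597 + B)*(-1/807) = 199/269 - B/807)
a(J, X) = 383 + X + 2*J (a(J, X) = (383 + J + X) + J = 383 + X + 2*J)
(E(1160) + a(-81, -1355)) - 645702 = ((199/269 - 1/807*1160) + (383 - 1355 + 2*(-81))) - 645702 = ((199/269 - 1160/807) + (383 - 1355 - 162)) - 645702 = (-563/807 - 1134) - 645702 = -915701/807 - 645702 = -521997215/807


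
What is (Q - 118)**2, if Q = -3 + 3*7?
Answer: 10000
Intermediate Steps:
Q = 18 (Q = -3 + 21 = 18)
(Q - 118)**2 = (18 - 118)**2 = (-100)**2 = 10000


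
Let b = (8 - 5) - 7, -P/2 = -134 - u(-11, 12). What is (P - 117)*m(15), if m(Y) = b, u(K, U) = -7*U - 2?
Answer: 84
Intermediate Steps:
u(K, U) = -2 - 7*U
P = 96 (P = -2*(-134 - (-2 - 7*12)) = -2*(-134 - (-2 - 84)) = -2*(-134 - 1*(-86)) = -2*(-134 + 86) = -2*(-48) = 96)
b = -4 (b = 3 - 7 = -4)
m(Y) = -4
(P - 117)*m(15) = (96 - 117)*(-4) = -21*(-4) = 84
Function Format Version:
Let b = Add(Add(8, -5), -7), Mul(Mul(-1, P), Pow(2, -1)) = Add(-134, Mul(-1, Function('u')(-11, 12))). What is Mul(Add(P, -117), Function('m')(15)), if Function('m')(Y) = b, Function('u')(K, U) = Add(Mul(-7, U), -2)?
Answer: 84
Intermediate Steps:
Function('u')(K, U) = Add(-2, Mul(-7, U))
P = 96 (P = Mul(-2, Add(-134, Mul(-1, Add(-2, Mul(-7, 12))))) = Mul(-2, Add(-134, Mul(-1, Add(-2, -84)))) = Mul(-2, Add(-134, Mul(-1, -86))) = Mul(-2, Add(-134, 86)) = Mul(-2, -48) = 96)
b = -4 (b = Add(3, -7) = -4)
Function('m')(Y) = -4
Mul(Add(P, -117), Function('m')(15)) = Mul(Add(96, -117), -4) = Mul(-21, -4) = 84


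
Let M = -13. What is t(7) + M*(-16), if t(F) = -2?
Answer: 206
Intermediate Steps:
t(7) + M*(-16) = -2 - 13*(-16) = -2 + 208 = 206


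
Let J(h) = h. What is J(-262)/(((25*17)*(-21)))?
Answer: 262/8925 ≈ 0.029356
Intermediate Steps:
J(-262)/(((25*17)*(-21))) = -262/((25*17)*(-21)) = -262/(425*(-21)) = -262/(-8925) = -262*(-1/8925) = 262/8925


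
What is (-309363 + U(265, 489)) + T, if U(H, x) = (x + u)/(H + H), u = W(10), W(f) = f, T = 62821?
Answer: -130666761/530 ≈ -2.4654e+5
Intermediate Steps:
u = 10
U(H, x) = (10 + x)/(2*H) (U(H, x) = (x + 10)/(H + H) = (10 + x)/((2*H)) = (10 + x)*(1/(2*H)) = (10 + x)/(2*H))
(-309363 + U(265, 489)) + T = (-309363 + (½)*(10 + 489)/265) + 62821 = (-309363 + (½)*(1/265)*499) + 62821 = (-309363 + 499/530) + 62821 = -163961891/530 + 62821 = -130666761/530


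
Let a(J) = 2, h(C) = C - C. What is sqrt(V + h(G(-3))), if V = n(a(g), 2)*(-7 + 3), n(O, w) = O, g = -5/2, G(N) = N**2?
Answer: 2*I*sqrt(2) ≈ 2.8284*I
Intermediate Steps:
h(C) = 0
g = -5/2 (g = -5*1/2 = -5/2 ≈ -2.5000)
V = -8 (V = 2*(-7 + 3) = 2*(-4) = -8)
sqrt(V + h(G(-3))) = sqrt(-8 + 0) = sqrt(-8) = 2*I*sqrt(2)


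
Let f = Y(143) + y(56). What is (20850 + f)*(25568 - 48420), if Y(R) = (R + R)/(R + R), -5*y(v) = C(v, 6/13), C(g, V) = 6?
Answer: -2382298148/5 ≈ -4.7646e+8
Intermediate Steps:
y(v) = -6/5 (y(v) = -1/5*6 = -6/5)
Y(R) = 1 (Y(R) = (2*R)/((2*R)) = (2*R)*(1/(2*R)) = 1)
f = -1/5 (f = 1 - 6/5 = -1/5 ≈ -0.20000)
(20850 + f)*(25568 - 48420) = (20850 - 1/5)*(25568 - 48420) = (104249/5)*(-22852) = -2382298148/5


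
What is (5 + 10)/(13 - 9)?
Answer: 15/4 ≈ 3.7500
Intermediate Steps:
(5 + 10)/(13 - 9) = 15/4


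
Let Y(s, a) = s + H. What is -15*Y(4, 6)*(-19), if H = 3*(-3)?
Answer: -1425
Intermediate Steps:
H = -9
Y(s, a) = -9 + s (Y(s, a) = s - 9 = -9 + s)
-15*Y(4, 6)*(-19) = -15*(-9 + 4)*(-19) = -15*(-5)*(-19) = 75*(-19) = -1425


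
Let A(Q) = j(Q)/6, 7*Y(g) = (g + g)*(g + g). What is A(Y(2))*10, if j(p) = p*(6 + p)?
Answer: 4640/147 ≈ 31.565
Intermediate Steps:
Y(g) = 4*g**2/7 (Y(g) = ((g + g)*(g + g))/7 = ((2*g)*(2*g))/7 = (4*g**2)/7 = 4*g**2/7)
A(Q) = Q*(6 + Q)/6 (A(Q) = (Q*(6 + Q))/6 = (Q*(6 + Q))*(1/6) = Q*(6 + Q)/6)
A(Y(2))*10 = (((4/7)*2**2)*(6 + (4/7)*2**2)/6)*10 = (((4/7)*4)*(6 + (4/7)*4)/6)*10 = ((1/6)*(16/7)*(6 + 16/7))*10 = ((1/6)*(16/7)*(58/7))*10 = (464/147)*10 = 4640/147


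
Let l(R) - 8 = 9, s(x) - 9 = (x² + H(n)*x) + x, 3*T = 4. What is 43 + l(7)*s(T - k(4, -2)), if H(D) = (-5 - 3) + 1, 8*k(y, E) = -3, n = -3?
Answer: 41105/576 ≈ 71.363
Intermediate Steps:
k(y, E) = -3/8 (k(y, E) = (⅛)*(-3) = -3/8)
T = 4/3 (T = (⅓)*4 = 4/3 ≈ 1.3333)
H(D) = -7 (H(D) = -8 + 1 = -7)
s(x) = 9 + x² - 6*x (s(x) = 9 + ((x² - 7*x) + x) = 9 + (x² - 6*x) = 9 + x² - 6*x)
l(R) = 17 (l(R) = 8 + 9 = 17)
43 + l(7)*s(T - k(4, -2)) = 43 + 17*(9 + (4/3 - 1*(-3/8))² - 6*(4/3 - 1*(-3/8))) = 43 + 17*(9 + (4/3 + 3/8)² - 6*(4/3 + 3/8)) = 43 + 17*(9 + (41/24)² - 6*41/24) = 43 + 17*(9 + 1681/576 - 41/4) = 43 + 17*(961/576) = 43 + 16337/576 = 41105/576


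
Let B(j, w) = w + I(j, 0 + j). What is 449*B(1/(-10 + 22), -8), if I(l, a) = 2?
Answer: -2694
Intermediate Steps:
B(j, w) = 2 + w (B(j, w) = w + 2 = 2 + w)
449*B(1/(-10 + 22), -8) = 449*(2 - 8) = 449*(-6) = -2694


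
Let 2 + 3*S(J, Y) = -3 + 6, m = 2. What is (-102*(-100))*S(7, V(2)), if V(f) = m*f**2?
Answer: 3400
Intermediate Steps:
V(f) = 2*f**2
S(J, Y) = 1/3 (S(J, Y) = -2/3 + (-3 + 6)/3 = -2/3 + (1/3)*3 = -2/3 + 1 = 1/3)
(-102*(-100))*S(7, V(2)) = -102*(-100)*(1/3) = 10200*(1/3) = 3400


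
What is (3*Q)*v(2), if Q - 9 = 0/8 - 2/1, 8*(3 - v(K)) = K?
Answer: 231/4 ≈ 57.750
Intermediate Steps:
v(K) = 3 - K/8
Q = 7 (Q = 9 + (0/8 - 2/1) = 9 + (0*(1/8) - 2*1) = 9 + (0 - 2) = 9 - 2 = 7)
(3*Q)*v(2) = (3*7)*(3 - 1/8*2) = 21*(3 - 1/4) = 21*(11/4) = 231/4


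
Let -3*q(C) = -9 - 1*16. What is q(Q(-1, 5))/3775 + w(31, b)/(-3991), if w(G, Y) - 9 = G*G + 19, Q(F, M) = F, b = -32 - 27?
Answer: -444026/1807923 ≈ -0.24560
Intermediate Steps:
b = -59
w(G, Y) = 28 + G² (w(G, Y) = 9 + (G*G + 19) = 9 + (G² + 19) = 9 + (19 + G²) = 28 + G²)
q(C) = 25/3 (q(C) = -(-9 - 1*16)/3 = -(-9 - 16)/3 = -⅓*(-25) = 25/3)
q(Q(-1, 5))/3775 + w(31, b)/(-3991) = (25/3)/3775 + (28 + 31²)/(-3991) = (25/3)*(1/3775) + (28 + 961)*(-1/3991) = 1/453 + 989*(-1/3991) = 1/453 - 989/3991 = -444026/1807923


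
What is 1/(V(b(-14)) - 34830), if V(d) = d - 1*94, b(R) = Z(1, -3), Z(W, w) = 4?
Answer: -1/34920 ≈ -2.8637e-5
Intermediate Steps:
b(R) = 4
V(d) = -94 + d (V(d) = d - 94 = -94 + d)
1/(V(b(-14)) - 34830) = 1/((-94 + 4) - 34830) = 1/(-90 - 34830) = 1/(-34920) = -1/34920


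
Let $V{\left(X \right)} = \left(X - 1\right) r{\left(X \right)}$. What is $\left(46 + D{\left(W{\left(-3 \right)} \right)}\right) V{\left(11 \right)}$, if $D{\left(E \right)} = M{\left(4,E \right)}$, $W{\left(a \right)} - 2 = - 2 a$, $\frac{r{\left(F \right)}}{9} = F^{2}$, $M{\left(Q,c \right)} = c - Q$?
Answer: $544500$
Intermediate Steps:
$r{\left(F \right)} = 9 F^{2}$
$V{\left(X \right)} = 9 X^{2} \left(-1 + X\right)$ ($V{\left(X \right)} = \left(X - 1\right) 9 X^{2} = \left(-1 + X\right) 9 X^{2} = 9 X^{2} \left(-1 + X\right)$)
$W{\left(a \right)} = 2 - 2 a$
$D{\left(E \right)} = -4 + E$ ($D{\left(E \right)} = E - 4 = -4 + E$)
$\left(46 + D{\left(W{\left(-3 \right)} \right)}\right) V{\left(11 \right)} = \left(46 + \left(-4 + \left(2 - -6\right)\right)\right) 9 \cdot 11^{2} \left(-1 + 11\right) = \left(46 + \left(-4 + \left(2 + 6\right)\right)\right) 9 \cdot 121 \cdot 10 = \left(46 + \left(-4 + 8\right)\right) 10890 = \left(46 + 4\right) 10890 = 50 \cdot 10890 = 544500$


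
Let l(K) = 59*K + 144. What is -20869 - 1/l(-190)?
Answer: -230936353/11066 ≈ -20869.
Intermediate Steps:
l(K) = 144 + 59*K
-20869 - 1/l(-190) = -20869 - 1/(144 + 59*(-190)) = -20869 - 1/(144 - 11210) = -20869 - 1/(-11066) = -20869 - 1*(-1/11066) = -20869 + 1/11066 = -230936353/11066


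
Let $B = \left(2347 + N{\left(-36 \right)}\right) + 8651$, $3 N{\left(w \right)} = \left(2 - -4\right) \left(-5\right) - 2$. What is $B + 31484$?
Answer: $\frac{127414}{3} \approx 42471.0$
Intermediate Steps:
$N{\left(w \right)} = - \frac{32}{3}$ ($N{\left(w \right)} = \frac{\left(2 - -4\right) \left(-5\right) - 2}{3} = \frac{\left(2 + 4\right) \left(-5\right) - 2}{3} = \frac{6 \left(-5\right) - 2}{3} = \frac{-30 - 2}{3} = \frac{1}{3} \left(-32\right) = - \frac{32}{3}$)
$B = \frac{32962}{3}$ ($B = \left(2347 - \frac{32}{3}\right) + 8651 = \frac{7009}{3} + 8651 = \frac{32962}{3} \approx 10987.0$)
$B + 31484 = \frac{32962}{3} + 31484 = \frac{127414}{3}$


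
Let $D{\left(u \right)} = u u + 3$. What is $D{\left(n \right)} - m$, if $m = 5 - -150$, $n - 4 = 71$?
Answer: $5473$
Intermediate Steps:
$n = 75$ ($n = 4 + 71 = 75$)
$D{\left(u \right)} = 3 + u^{2}$ ($D{\left(u \right)} = u^{2} + 3 = 3 + u^{2}$)
$m = 155$ ($m = 5 + 150 = 155$)
$D{\left(n \right)} - m = \left(3 + 75^{2}\right) - 155 = \left(3 + 5625\right) - 155 = 5628 - 155 = 5473$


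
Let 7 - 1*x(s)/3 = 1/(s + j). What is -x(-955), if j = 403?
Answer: -3865/184 ≈ -21.005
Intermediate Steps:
x(s) = 21 - 3/(403 + s) (x(s) = 21 - 3/(s + 403) = 21 - 3/(403 + s))
-x(-955) = -3*(2820 + 7*(-955))/(403 - 955) = -3*(2820 - 6685)/(-552) = -3*(-1)*(-3865)/552 = -1*3865/184 = -3865/184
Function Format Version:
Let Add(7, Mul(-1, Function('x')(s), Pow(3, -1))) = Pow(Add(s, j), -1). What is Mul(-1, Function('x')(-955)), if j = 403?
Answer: Rational(-3865, 184) ≈ -21.005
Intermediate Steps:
Function('x')(s) = Add(21, Mul(-3, Pow(Add(403, s), -1))) (Function('x')(s) = Add(21, Mul(-3, Pow(Add(s, 403), -1))) = Add(21, Mul(-3, Pow(Add(403, s), -1))))
Mul(-1, Function('x')(-955)) = Mul(-1, Mul(3, Pow(Add(403, -955), -1), Add(2820, Mul(7, -955)))) = Mul(-1, Mul(3, Pow(-552, -1), Add(2820, -6685))) = Mul(-1, Mul(3, Rational(-1, 552), -3865)) = Mul(-1, Rational(3865, 184)) = Rational(-3865, 184)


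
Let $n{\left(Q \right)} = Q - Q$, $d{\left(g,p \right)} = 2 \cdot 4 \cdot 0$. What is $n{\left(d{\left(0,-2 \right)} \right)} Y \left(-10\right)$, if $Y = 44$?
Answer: $0$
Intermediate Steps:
$d{\left(g,p \right)} = 0$ ($d{\left(g,p \right)} = 8 \cdot 0 = 0$)
$n{\left(Q \right)} = 0$
$n{\left(d{\left(0,-2 \right)} \right)} Y \left(-10\right) = 0 \cdot 44 \left(-10\right) = 0 \left(-10\right) = 0$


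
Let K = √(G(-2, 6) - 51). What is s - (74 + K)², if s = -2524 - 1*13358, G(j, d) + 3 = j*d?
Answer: -21292 - 148*I*√66 ≈ -21292.0 - 1202.4*I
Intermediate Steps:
G(j, d) = -3 + d*j (G(j, d) = -3 + j*d = -3 + d*j)
K = I*√66 (K = √((-3 + 6*(-2)) - 51) = √((-3 - 12) - 51) = √(-15 - 51) = √(-66) = I*√66 ≈ 8.124*I)
s = -15882 (s = -2524 - 13358 = -15882)
s - (74 + K)² = -15882 - (74 + I*√66)²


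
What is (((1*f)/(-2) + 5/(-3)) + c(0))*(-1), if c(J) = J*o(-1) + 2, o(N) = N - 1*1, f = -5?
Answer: -17/6 ≈ -2.8333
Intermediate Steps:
o(N) = -1 + N (o(N) = N - 1 = -1 + N)
c(J) = 2 - 2*J (c(J) = J*(-1 - 1) + 2 = J*(-2) + 2 = -2*J + 2 = 2 - 2*J)
(((1*f)/(-2) + 5/(-3)) + c(0))*(-1) = (((1*(-5))/(-2) + 5/(-3)) + (2 - 2*0))*(-1) = ((-5*(-½) + 5*(-⅓)) + (2 + 0))*(-1) = ((5/2 - 5/3) + 2)*(-1) = (⅚ + 2)*(-1) = (17/6)*(-1) = -17/6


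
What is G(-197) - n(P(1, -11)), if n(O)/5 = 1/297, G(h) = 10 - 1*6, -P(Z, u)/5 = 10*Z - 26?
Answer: 1183/297 ≈ 3.9832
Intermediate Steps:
P(Z, u) = 130 - 50*Z (P(Z, u) = -5*(10*Z - 26) = -5*(-26 + 10*Z) = 130 - 50*Z)
G(h) = 4 (G(h) = 10 - 6 = 4)
n(O) = 5/297
G(-197) - n(P(1, -11)) = 4 - 1*5/297 = 4 - 5/297 = 1183/297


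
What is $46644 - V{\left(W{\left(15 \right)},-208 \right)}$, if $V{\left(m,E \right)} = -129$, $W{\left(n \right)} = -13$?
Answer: $46773$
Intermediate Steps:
$46644 - V{\left(W{\left(15 \right)},-208 \right)} = 46644 - -129 = 46644 + 129 = 46773$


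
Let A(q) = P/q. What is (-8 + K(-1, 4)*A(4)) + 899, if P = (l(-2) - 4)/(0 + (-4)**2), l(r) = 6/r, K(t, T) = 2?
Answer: 28505/32 ≈ 890.78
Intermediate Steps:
P = -7/16 (P = (6/(-2) - 4)/(0 + (-4)**2) = (6*(-1/2) - 4)/(0 + 16) = (-3 - 4)/16 = -7*1/16 = -7/16 ≈ -0.43750)
A(q) = -7/(16*q)
(-8 + K(-1, 4)*A(4)) + 899 = (-8 + 2*(-7/16/4)) + 899 = (-8 + 2*(-7/16*1/4)) + 899 = (-8 + 2*(-7/64)) + 899 = (-8 - 7/32) + 899 = -263/32 + 899 = 28505/32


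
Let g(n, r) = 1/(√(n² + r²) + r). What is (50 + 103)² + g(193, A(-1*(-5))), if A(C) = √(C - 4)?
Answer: 871961840/37249 + 5*√1490/37249 ≈ 23409.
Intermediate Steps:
A(C) = √(-4 + C)
g(n, r) = 1/(r + √(n² + r²))
(50 + 103)² + g(193, A(-1*(-5))) = (50 + 103)² + 1/(√(-4 - 1*(-5)) + √(193² + (√(-4 - 1*(-5)))²)) = 153² + 1/(√(-4 + 5) + √(37249 + (√(-4 + 5))²)) = 23409 + 1/(√1 + √(37249 + (√1)²)) = 23409 + 1/(1 + √(37249 + 1²)) = 23409 + 1/(1 + √(37249 + 1)) = 23409 + 1/(1 + √37250) = 23409 + 1/(1 + 5*√1490)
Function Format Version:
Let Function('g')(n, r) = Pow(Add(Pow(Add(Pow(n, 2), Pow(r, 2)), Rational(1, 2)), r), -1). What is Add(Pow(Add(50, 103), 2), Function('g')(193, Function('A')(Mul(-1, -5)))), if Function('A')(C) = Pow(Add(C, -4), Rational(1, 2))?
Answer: Add(Rational(871961840, 37249), Mul(Rational(5, 37249), Pow(1490, Rational(1, 2)))) ≈ 23409.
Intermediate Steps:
Function('A')(C) = Pow(Add(-4, C), Rational(1, 2))
Function('g')(n, r) = Pow(Add(r, Pow(Add(Pow(n, 2), Pow(r, 2)), Rational(1, 2))), -1)
Add(Pow(Add(50, 103), 2), Function('g')(193, Function('A')(Mul(-1, -5)))) = Add(Pow(Add(50, 103), 2), Pow(Add(Pow(Add(-4, Mul(-1, -5)), Rational(1, 2)), Pow(Add(Pow(193, 2), Pow(Pow(Add(-4, Mul(-1, -5)), Rational(1, 2)), 2)), Rational(1, 2))), -1)) = Add(Pow(153, 2), Pow(Add(Pow(Add(-4, 5), Rational(1, 2)), Pow(Add(37249, Pow(Pow(Add(-4, 5), Rational(1, 2)), 2)), Rational(1, 2))), -1)) = Add(23409, Pow(Add(Pow(1, Rational(1, 2)), Pow(Add(37249, Pow(Pow(1, Rational(1, 2)), 2)), Rational(1, 2))), -1)) = Add(23409, Pow(Add(1, Pow(Add(37249, Pow(1, 2)), Rational(1, 2))), -1)) = Add(23409, Pow(Add(1, Pow(Add(37249, 1), Rational(1, 2))), -1)) = Add(23409, Pow(Add(1, Pow(37250, Rational(1, 2))), -1)) = Add(23409, Pow(Add(1, Mul(5, Pow(1490, Rational(1, 2)))), -1))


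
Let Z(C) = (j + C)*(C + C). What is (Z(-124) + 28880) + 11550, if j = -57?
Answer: 85318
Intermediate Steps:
Z(C) = 2*C*(-57 + C) (Z(C) = (-57 + C)*(C + C) = (-57 + C)*(2*C) = 2*C*(-57 + C))
(Z(-124) + 28880) + 11550 = (2*(-124)*(-57 - 124) + 28880) + 11550 = (2*(-124)*(-181) + 28880) + 11550 = (44888 + 28880) + 11550 = 73768 + 11550 = 85318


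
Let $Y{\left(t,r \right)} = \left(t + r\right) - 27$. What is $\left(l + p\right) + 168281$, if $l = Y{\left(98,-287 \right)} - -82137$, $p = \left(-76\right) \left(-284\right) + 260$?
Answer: $272046$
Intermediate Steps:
$p = 21844$ ($p = 21584 + 260 = 21844$)
$Y{\left(t,r \right)} = -27 + r + t$ ($Y{\left(t,r \right)} = \left(r + t\right) - 27 = -27 + r + t$)
$l = 81921$ ($l = \left(-27 - 287 + 98\right) - -82137 = -216 + 82137 = 81921$)
$\left(l + p\right) + 168281 = \left(81921 + 21844\right) + 168281 = 103765 + 168281 = 272046$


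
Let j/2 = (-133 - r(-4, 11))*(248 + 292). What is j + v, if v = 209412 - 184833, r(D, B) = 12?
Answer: -132021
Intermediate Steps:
j = -156600 (j = 2*((-133 - 1*12)*(248 + 292)) = 2*((-133 - 12)*540) = 2*(-145*540) = 2*(-78300) = -156600)
v = 24579
j + v = -156600 + 24579 = -132021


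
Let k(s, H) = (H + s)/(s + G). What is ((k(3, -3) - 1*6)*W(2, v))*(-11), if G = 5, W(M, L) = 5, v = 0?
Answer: 330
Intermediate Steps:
k(s, H) = (H + s)/(5 + s) (k(s, H) = (H + s)/(s + 5) = (H + s)/(5 + s))
((k(3, -3) - 1*6)*W(2, v))*(-11) = (((-3 + 3)/(5 + 3) - 1*6)*5)*(-11) = ((0/8 - 6)*5)*(-11) = (((⅛)*0 - 6)*5)*(-11) = ((0 - 6)*5)*(-11) = -6*5*(-11) = -30*(-11) = 330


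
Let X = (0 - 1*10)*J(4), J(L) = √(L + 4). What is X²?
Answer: 800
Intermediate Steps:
J(L) = √(4 + L)
X = -20*√2 (X = (0 - 1*10)*√(4 + 4) = (0 - 10)*√8 = -20*√2 ≈ -28.284)
X² = (-20*√2)² = 800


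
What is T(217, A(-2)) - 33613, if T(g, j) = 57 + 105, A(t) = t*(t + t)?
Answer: -33451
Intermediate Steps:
A(t) = 2*t² (A(t) = t*(2*t) = 2*t²)
T(g, j) = 162
T(217, A(-2)) - 33613 = 162 - 33613 = -33451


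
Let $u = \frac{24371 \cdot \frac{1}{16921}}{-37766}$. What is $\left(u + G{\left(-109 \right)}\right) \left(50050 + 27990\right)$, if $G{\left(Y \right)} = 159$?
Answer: $\frac{3964708843115060}{319519243} \approx 1.2408 \cdot 10^{7}$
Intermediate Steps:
$u = - \frac{24371}{639038486}$ ($u = 24371 \cdot \frac{1}{16921} \left(- \frac{1}{37766}\right) = \frac{24371}{16921} \left(- \frac{1}{37766}\right) = - \frac{24371}{639038486} \approx -3.8137 \cdot 10^{-5}$)
$\left(u + G{\left(-109 \right)}\right) \left(50050 + 27990\right) = \left(- \frac{24371}{639038486} + 159\right) \left(50050 + 27990\right) = \frac{101607094903}{639038486} \cdot 78040 = \frac{3964708843115060}{319519243}$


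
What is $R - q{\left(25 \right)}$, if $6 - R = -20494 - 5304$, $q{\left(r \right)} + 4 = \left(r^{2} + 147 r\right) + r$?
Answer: $21483$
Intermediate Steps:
$q{\left(r \right)} = -4 + r^{2} + 148 r$ ($q{\left(r \right)} = -4 + \left(\left(r^{2} + 147 r\right) + r\right) = -4 + \left(r^{2} + 148 r\right) = -4 + r^{2} + 148 r$)
$R = 25804$ ($R = 6 - \left(-20494 - 5304\right) = 6 - -25798 = 6 + 25798 = 25804$)
$R - q{\left(25 \right)} = 25804 - \left(-4 + 25^{2} + 148 \cdot 25\right) = 25804 - \left(-4 + 625 + 3700\right) = 25804 - 4321 = 21483$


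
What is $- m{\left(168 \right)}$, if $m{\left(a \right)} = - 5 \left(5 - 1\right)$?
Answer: $20$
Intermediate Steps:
$m{\left(a \right)} = -20$ ($m{\left(a \right)} = \left(-5\right) 4 = -20$)
$- m{\left(168 \right)} = \left(-1\right) \left(-20\right) = 20$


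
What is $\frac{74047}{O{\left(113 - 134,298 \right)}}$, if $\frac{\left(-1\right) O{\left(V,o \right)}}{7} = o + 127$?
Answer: $- \frac{74047}{2975} \approx -24.89$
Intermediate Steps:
$O{\left(V,o \right)} = -889 - 7 o$ ($O{\left(V,o \right)} = - 7 \left(o + 127\right) = - 7 \left(127 + o\right) = -889 - 7 o$)
$\frac{74047}{O{\left(113 - 134,298 \right)}} = \frac{74047}{-889 - 2086} = \frac{74047}{-2975} = 74047 \left(- \frac{1}{2975}\right) = - \frac{74047}{2975}$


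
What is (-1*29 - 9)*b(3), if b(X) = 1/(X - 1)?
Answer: -19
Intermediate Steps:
b(X) = 1/(-1 + X)
(-1*29 - 9)*b(3) = (-1*29 - 9)/(-1 + 3) = (-29 - 9)/2 = -38*1/2 = -19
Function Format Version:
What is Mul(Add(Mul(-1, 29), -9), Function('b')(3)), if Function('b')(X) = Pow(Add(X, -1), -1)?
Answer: -19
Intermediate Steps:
Function('b')(X) = Pow(Add(-1, X), -1)
Mul(Add(Mul(-1, 29), -9), Function('b')(3)) = Mul(Add(Mul(-1, 29), -9), Pow(Add(-1, 3), -1)) = Mul(Add(-29, -9), Pow(2, -1)) = Mul(-38, Rational(1, 2)) = -19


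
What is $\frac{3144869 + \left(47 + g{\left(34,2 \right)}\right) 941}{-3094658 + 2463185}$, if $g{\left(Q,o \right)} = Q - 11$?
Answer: $- \frac{3210739}{631473} \approx -5.0845$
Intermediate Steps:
$g{\left(Q,o \right)} = -11 + Q$
$\frac{3144869 + \left(47 + g{\left(34,2 \right)}\right) 941}{-3094658 + 2463185} = \frac{3144869 + \left(47 + \left(-11 + 34\right)\right) 941}{-3094658 + 2463185} = \frac{3144869 + \left(47 + 23\right) 941}{-631473} = \left(3144869 + 70 \cdot 941\right) \left(- \frac{1}{631473}\right) = \left(3144869 + 65870\right) \left(- \frac{1}{631473}\right) = 3210739 \left(- \frac{1}{631473}\right) = - \frac{3210739}{631473}$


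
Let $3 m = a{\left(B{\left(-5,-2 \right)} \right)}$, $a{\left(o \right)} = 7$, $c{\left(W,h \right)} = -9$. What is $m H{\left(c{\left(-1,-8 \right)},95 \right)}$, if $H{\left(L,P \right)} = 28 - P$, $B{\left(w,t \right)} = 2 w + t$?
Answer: $- \frac{469}{3} \approx -156.33$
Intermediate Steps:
$B{\left(w,t \right)} = t + 2 w$
$m = \frac{7}{3}$ ($m = \frac{1}{3} \cdot 7 = \frac{7}{3} \approx 2.3333$)
$m H{\left(c{\left(-1,-8 \right)},95 \right)} = \frac{7 \left(28 - 95\right)}{3} = \frac{7}{3} \left(-67\right) = - \frac{469}{3}$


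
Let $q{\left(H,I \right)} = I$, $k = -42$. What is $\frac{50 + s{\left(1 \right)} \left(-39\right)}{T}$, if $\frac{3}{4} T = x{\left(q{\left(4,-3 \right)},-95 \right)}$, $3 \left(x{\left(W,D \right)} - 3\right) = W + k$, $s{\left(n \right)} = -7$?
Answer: $- \frac{323}{16} \approx -20.188$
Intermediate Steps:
$x{\left(W,D \right)} = -11 + \frac{W}{3}$ ($x{\left(W,D \right)} = 3 + \frac{W - 42}{3} = 3 + \frac{-42 + W}{3} = 3 + \left(-14 + \frac{W}{3}\right) = -11 + \frac{W}{3}$)
$T = -16$ ($T = \frac{4 \left(-11 + \frac{1}{3} \left(-3\right)\right)}{3} = \frac{4 \left(-11 - 1\right)}{3} = \frac{4}{3} \left(-12\right) = -16$)
$\frac{50 + s{\left(1 \right)} \left(-39\right)}{T} = \frac{50 - -273}{-16} = \left(50 + 273\right) \left(- \frac{1}{16}\right) = 323 \left(- \frac{1}{16}\right) = - \frac{323}{16}$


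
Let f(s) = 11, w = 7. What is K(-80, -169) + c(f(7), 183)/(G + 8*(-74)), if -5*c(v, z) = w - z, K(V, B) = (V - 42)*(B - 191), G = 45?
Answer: 120121024/2735 ≈ 43920.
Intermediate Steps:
K(V, B) = (-191 + B)*(-42 + V) (K(V, B) = (-42 + V)*(-191 + B) = (-191 + B)*(-42 + V))
c(v, z) = -7/5 + z/5 (c(v, z) = -(7 - z)/5 = -7/5 + z/5)
K(-80, -169) + c(f(7), 183)/(G + 8*(-74)) = (8022 - 191*(-80) - 42*(-169) - 169*(-80)) + (-7/5 + (⅕)*183)/(45 + 8*(-74)) = (8022 + 15280 + 7098 + 13520) + (-7/5 + 183/5)/(45 - 592) = 43920 + (176/5)/(-547) = 43920 + (176/5)*(-1/547) = 43920 - 176/2735 = 120121024/2735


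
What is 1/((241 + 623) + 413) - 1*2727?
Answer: -3482378/1277 ≈ -2727.0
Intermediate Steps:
1/((241 + 623) + 413) - 1*2727 = 1/(864 + 413) - 2727 = 1/1277 - 2727 = -3482378/1277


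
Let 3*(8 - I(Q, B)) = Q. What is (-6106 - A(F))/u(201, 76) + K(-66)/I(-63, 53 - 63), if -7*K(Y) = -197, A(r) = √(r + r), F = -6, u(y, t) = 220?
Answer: -598089/22330 - I*√3/110 ≈ -26.784 - 0.015746*I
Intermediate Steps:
I(Q, B) = 8 - Q/3
A(r) = √2*√r (A(r) = √(2*r) = √2*√r)
K(Y) = 197/7 (K(Y) = -⅐*(-197) = 197/7)
(-6106 - A(F))/u(201, 76) + K(-66)/I(-63, 53 - 63) = (-6106 - √2*√(-6))/220 + 197/(7*(8 - ⅓*(-63))) = (-6106 - √2*I*√6)*(1/220) + 197/(7*(8 + 21)) = (-6106 - 2*I*√3)*(1/220) + (197/7)/29 = (-6106 - 2*I*√3)*(1/220) + (197/7)*(1/29) = (-3053/110 - I*√3/110) + 197/203 = -598089/22330 - I*√3/110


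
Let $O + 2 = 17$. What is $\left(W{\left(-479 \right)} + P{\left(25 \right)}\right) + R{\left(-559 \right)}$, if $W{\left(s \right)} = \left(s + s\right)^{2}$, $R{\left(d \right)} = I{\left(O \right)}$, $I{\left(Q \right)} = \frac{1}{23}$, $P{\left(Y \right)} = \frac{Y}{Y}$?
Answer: $\frac{21108596}{23} \approx 9.1777 \cdot 10^{5}$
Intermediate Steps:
$O = 15$ ($O = -2 + 17 = 15$)
$P{\left(Y \right)} = 1$
$I{\left(Q \right)} = \frac{1}{23}$
$R{\left(d \right)} = \frac{1}{23}$
$W{\left(s \right)} = 4 s^{2}$ ($W{\left(s \right)} = \left(2 s\right)^{2} = 4 s^{2}$)
$\left(W{\left(-479 \right)} + P{\left(25 \right)}\right) + R{\left(-559 \right)} = \left(4 \left(-479\right)^{2} + 1\right) + \frac{1}{23} = \left(4 \cdot 229441 + 1\right) + \frac{1}{23} = \left(917764 + 1\right) + \frac{1}{23} = 917765 + \frac{1}{23} = \frac{21108596}{23}$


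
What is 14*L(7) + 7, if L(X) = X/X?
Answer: 21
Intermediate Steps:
L(X) = 1
14*L(7) + 7 = 14*1 + 7 = 14 + 7 = 21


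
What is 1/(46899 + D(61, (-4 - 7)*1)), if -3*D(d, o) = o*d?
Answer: 3/141368 ≈ 2.1221e-5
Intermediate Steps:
D(d, o) = -d*o/3 (D(d, o) = -o*d/3 = -d*o/3)
1/(46899 + D(61, (-4 - 7)*1)) = 1/(46899 - ⅓*61*(-4 - 7)*1) = 1/(46899 - ⅓*61*(-11*1)) = 1/(46899 - ⅓*61*(-11)) = 1/(46899 + 671/3) = 1/(141368/3) = 3/141368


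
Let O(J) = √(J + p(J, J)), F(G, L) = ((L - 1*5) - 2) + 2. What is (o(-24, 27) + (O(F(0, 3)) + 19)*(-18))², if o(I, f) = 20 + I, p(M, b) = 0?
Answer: 119068 + 12456*I*√2 ≈ 1.1907e+5 + 17615.0*I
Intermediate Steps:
F(G, L) = -5 + L (F(G, L) = ((L - 5) - 2) + 2 = ((-5 + L) - 2) + 2 = (-7 + L) + 2 = -5 + L)
O(J) = √J (O(J) = √(J + 0) = √J)
(o(-24, 27) + (O(F(0, 3)) + 19)*(-18))² = ((20 - 24) + (√(-5 + 3) + 19)*(-18))² = (-4 + (√(-2) + 19)*(-18))² = (-4 + (I*√2 + 19)*(-18))² = (-4 + (19 + I*√2)*(-18))² = (-4 + (-342 - 18*I*√2))² = (-346 - 18*I*√2)²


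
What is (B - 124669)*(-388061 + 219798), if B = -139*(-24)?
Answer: 20415854579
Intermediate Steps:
B = 3336
(B - 124669)*(-388061 + 219798) = (3336 - 124669)*(-388061 + 219798) = -121333*(-168263) = 20415854579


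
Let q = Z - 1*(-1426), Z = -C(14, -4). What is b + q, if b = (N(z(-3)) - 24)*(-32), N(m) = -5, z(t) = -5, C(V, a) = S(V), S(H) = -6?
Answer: 2360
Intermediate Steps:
C(V, a) = -6
Z = 6 (Z = -1*(-6) = 6)
b = 928 (b = (-5 - 24)*(-32) = -29*(-32) = 928)
q = 1432 (q = 6 - 1*(-1426) = 6 + 1426 = 1432)
b + q = 928 + 1432 = 2360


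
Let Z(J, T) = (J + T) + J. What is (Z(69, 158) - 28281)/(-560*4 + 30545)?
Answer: -5597/5661 ≈ -0.98869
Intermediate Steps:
Z(J, T) = T + 2*J
(Z(69, 158) - 28281)/(-560*4 + 30545) = ((158 + 2*69) - 28281)/(-560*4 + 30545) = ((158 + 138) - 28281)/(-2240 + 30545) = (296 - 28281)/28305 = -27985*1/28305 = -5597/5661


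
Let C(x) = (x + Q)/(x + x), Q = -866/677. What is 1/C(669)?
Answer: 905826/452047 ≈ 2.0038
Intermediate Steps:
Q = -866/677 (Q = -866*1/677 = -866/677 ≈ -1.2792)
C(x) = (-866/677 + x)/(2*x) (C(x) = (x - 866/677)/(x + x) = (-866/677 + x)/((2*x)) = (-866/677 + x)*(1/(2*x)) = (-866/677 + x)/(2*x))
1/C(669) = 1/((1/1354)*(-866 + 677*669)/669) = 1/((1/1354)*(1/669)*(-866 + 452913)) = 1/((1/1354)*(1/669)*452047) = 1/(452047/905826) = 905826/452047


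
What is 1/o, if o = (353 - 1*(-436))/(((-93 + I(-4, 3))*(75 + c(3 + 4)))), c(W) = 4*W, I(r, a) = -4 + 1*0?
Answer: -9991/789 ≈ -12.663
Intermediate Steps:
I(r, a) = -4 (I(r, a) = -4 + 0 = -4)
o = -789/9991 (o = (353 - 1*(-436))/(((-93 - 4)*(75 + 4*(3 + 4)))) = (353 + 436)/((-97*(75 + 4*7))) = 789/((-97*(75 + 28))) = 789/((-97*103)) = 789/(-9991) = 789*(-1/9991) = -789/9991 ≈ -0.078971)
1/o = 1/(-789/9991) = -9991/789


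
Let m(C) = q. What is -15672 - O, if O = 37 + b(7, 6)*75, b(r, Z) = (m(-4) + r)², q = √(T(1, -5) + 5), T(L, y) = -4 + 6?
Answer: -19909 - 1050*√7 ≈ -22687.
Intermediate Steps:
T(L, y) = 2
q = √7 (q = √(2 + 5) = √7 ≈ 2.6458)
m(C) = √7
b(r, Z) = (r + √7)² (b(r, Z) = (√7 + r)² = (r + √7)²)
O = 37 + 75*(7 + √7)² (O = 37 + (7 + √7)²*75 = 37 + 75*(7 + √7)² ≈ 7015.0)
-15672 - O = -15672 - (4237 + 1050*√7) = -15672 + (-4237 - 1050*√7) = -19909 - 1050*√7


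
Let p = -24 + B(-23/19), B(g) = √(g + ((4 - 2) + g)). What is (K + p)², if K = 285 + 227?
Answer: 4524728/19 + 1952*I*√38/19 ≈ 2.3814e+5 + 633.31*I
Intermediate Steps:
K = 512
B(g) = √(2 + 2*g) (B(g) = √(g + (2 + g)) = √(2 + 2*g))
p = -24 + 2*I*√38/19 (p = -24 + √(2 + 2*(-23/19)) = -24 + √(2 - 46/19) = -24 + √(-8/19) = -24 + 2*I*√38/19 ≈ -24.0 + 0.64889*I)
(K + p)² = (512 + (-24 + 2*I*√38/19))² = (488 + 2*I*√38/19)²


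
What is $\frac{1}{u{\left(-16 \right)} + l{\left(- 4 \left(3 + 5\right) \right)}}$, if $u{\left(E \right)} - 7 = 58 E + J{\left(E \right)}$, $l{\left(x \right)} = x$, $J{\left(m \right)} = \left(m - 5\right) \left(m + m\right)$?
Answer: $- \frac{1}{281} \approx -0.0035587$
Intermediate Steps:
$J{\left(m \right)} = 2 m \left(-5 + m\right)$ ($J{\left(m \right)} = \left(-5 + m\right) 2 m = 2 m \left(-5 + m\right)$)
$u{\left(E \right)} = 7 + 58 E + 2 E \left(-5 + E\right)$ ($u{\left(E \right)} = 7 + \left(58 E + 2 E \left(-5 + E\right)\right) = 7 + 58 E + 2 E \left(-5 + E\right)$)
$\frac{1}{u{\left(-16 \right)} + l{\left(- 4 \left(3 + 5\right) \right)}} = \frac{1}{\left(7 + 2 \left(-16\right)^{2} + 48 \left(-16\right)\right) - 4 \left(3 + 5\right)} = \frac{1}{\left(7 + 2 \cdot 256 - 768\right) - 32} = \frac{1}{\left(7 + 512 - 768\right) - 32} = \frac{1}{-249 - 32} = \frac{1}{-281} = - \frac{1}{281}$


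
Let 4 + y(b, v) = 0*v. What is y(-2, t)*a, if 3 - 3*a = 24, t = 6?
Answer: 28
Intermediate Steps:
y(b, v) = -4 (y(b, v) = -4 + 0*v = -4 + 0 = -4)
a = -7 (a = 1 - ⅓*24 = 1 - 8 = -7)
y(-2, t)*a = -4*(-7) = 28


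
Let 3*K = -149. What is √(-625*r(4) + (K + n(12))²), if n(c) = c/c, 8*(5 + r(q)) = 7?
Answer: √712306/12 ≈ 70.332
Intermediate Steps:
K = -149/3 (K = (⅓)*(-149) = -149/3 ≈ -49.667)
r(q) = -33/8 (r(q) = -5 + (⅛)*7 = -5 + 7/8 = -33/8)
n(c) = 1
√(-625*r(4) + (K + n(12))²) = √(-625*(-33/8) + (-149/3 + 1)²) = √(20625/8 + (-146/3)²) = √(20625/8 + 21316/9) = √(356153/72) = √712306/12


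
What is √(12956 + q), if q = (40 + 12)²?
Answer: 6*√435 ≈ 125.14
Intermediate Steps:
q = 2704 (q = 52² = 2704)
√(12956 + q) = √(12956 + 2704) = √15660 = 6*√435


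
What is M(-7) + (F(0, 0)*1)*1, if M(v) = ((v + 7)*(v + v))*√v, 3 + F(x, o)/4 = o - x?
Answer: -12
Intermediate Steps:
F(x, o) = -12 - 4*x + 4*o (F(x, o) = -12 + 4*(o - x) = -12 + (-4*x + 4*o) = -12 - 4*x + 4*o)
M(v) = 2*v^(3/2)*(7 + v) (M(v) = ((7 + v)*(2*v))*√v = (2*v*(7 + v))*√v = 2*v^(3/2)*(7 + v))
M(-7) + (F(0, 0)*1)*1 = 2*(-7)^(3/2)*(7 - 7) + ((-12 - 4*0 + 4*0)*1)*1 = 2*(-7*I*√7)*0 + ((-12 + 0 + 0)*1)*1 = 0 - 12*1*1 = 0 - 12*1 = 0 - 12 = -12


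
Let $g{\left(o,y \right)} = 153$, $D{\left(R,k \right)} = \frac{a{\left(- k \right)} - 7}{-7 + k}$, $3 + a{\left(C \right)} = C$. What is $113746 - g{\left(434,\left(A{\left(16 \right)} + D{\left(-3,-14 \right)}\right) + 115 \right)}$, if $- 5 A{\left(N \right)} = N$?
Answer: $113593$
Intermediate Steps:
$a{\left(C \right)} = -3 + C$
$A{\left(N \right)} = - \frac{N}{5}$
$D{\left(R,k \right)} = \frac{-10 - k}{-7 + k}$ ($D{\left(R,k \right)} = \frac{\left(-3 - k\right) - 7}{-7 + k} = \frac{-10 - k}{-7 + k}$)
$113746 - g{\left(434,\left(A{\left(16 \right)} + D{\left(-3,-14 \right)}\right) + 115 \right)} = 113746 - 153 = 113593$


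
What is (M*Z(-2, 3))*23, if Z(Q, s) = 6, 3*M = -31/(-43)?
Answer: 1426/43 ≈ 33.163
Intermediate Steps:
M = 31/129 (M = (-31/(-43))/3 = (-31*(-1/43))/3 = (1/3)*(31/43) = 31/129 ≈ 0.24031)
(M*Z(-2, 3))*23 = ((31/129)*6)*23 = (62/43)*23 = 1426/43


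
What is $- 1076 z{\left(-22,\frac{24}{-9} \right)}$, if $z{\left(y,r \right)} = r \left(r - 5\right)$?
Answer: $- \frac{197984}{9} \approx -21998.0$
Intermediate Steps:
$z{\left(y,r \right)} = r \left(-5 + r\right)$
$- 1076 z{\left(-22,\frac{24}{-9} \right)} = - 1076 \frac{24}{-9} \left(-5 + \frac{24}{-9}\right) = - 1076 \cdot 24 \left(- \frac{1}{9}\right) \left(-5 + 24 \left(- \frac{1}{9}\right)\right) = - 1076 \left(- \frac{8 \left(-5 - \frac{8}{3}\right)}{3}\right) = - 1076 \left(\left(- \frac{8}{3}\right) \left(- \frac{23}{3}\right)\right) = \left(-1076\right) \frac{184}{9} = - \frac{197984}{9}$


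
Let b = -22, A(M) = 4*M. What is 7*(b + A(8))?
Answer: 70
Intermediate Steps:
7*(b + A(8)) = 7*(-22 + 4*8) = 7*(-22 + 32) = 7*10 = 70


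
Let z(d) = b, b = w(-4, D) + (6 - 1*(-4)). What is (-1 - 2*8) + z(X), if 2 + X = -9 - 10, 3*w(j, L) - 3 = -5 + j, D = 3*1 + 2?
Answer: -9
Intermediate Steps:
D = 5 (D = 3 + 2 = 5)
w(j, L) = -2/3 + j/3 (w(j, L) = 1 + (-5 + j)/3 = 1 + (-5/3 + j/3) = -2/3 + j/3)
X = -21 (X = -2 + (-9 - 10) = -2 - 19 = -21)
b = 8 (b = (-2/3 + (1/3)*(-4)) + (6 - 1*(-4)) = (-2/3 - 4/3) + (6 + 4) = -2 + 10 = 8)
z(d) = 8
(-1 - 2*8) + z(X) = (-1 - 2*8) + 8 = (-1 - 16) + 8 = -17 + 8 = -9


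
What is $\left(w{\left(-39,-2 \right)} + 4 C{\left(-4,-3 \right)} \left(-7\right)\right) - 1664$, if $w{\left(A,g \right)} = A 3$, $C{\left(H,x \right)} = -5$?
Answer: $-1641$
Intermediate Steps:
$w{\left(A,g \right)} = 3 A$
$\left(w{\left(-39,-2 \right)} + 4 C{\left(-4,-3 \right)} \left(-7\right)\right) - 1664 = \left(3 \left(-39\right) + 4 \left(-5\right) \left(-7\right)\right) - 1664 = \left(-117 - -140\right) - 1664 = \left(-117 + 140\right) - 1664 = 23 - 1664 = -1641$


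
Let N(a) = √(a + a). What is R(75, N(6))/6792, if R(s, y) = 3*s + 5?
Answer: 115/3396 ≈ 0.033863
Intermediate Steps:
N(a) = √2*√a (N(a) = √(2*a) = √2*√a)
R(s, y) = 5 + 3*s
R(75, N(6))/6792 = (5 + 3*75)/6792 = (5 + 225)*(1/6792) = 230*(1/6792) = 115/3396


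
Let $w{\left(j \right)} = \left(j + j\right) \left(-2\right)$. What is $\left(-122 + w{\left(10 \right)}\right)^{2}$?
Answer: $26244$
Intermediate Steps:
$w{\left(j \right)} = - 4 j$ ($w{\left(j \right)} = 2 j \left(-2\right) = - 4 j$)
$\left(-122 + w{\left(10 \right)}\right)^{2} = \left(-122 - 40\right)^{2} = \left(-162\right)^{2} = 26244$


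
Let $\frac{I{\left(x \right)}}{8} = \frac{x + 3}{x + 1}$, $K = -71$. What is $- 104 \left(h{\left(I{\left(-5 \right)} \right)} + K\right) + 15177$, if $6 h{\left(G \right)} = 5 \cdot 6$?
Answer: $22041$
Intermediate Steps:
$I{\left(x \right)} = \frac{8 \left(3 + x\right)}{1 + x}$ ($I{\left(x \right)} = 8 \frac{x + 3}{x + 1} = 8 \frac{3 + x}{1 + x} = \frac{8 \left(3 + x\right)}{1 + x}$)
$h{\left(G \right)} = 5$ ($h{\left(G \right)} = \frac{5 \cdot 6}{6} = \frac{1}{6} \cdot 30 = 5$)
$- 104 \left(h{\left(I{\left(-5 \right)} \right)} + K\right) + 15177 = - 104 \left(5 - 71\right) + 15177 = \left(-104\right) \left(-66\right) + 15177 = 6864 + 15177 = 22041$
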